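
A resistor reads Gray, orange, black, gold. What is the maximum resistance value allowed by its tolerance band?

87.15 Ω

Grey → 8 (first significant figure)
Orange → 3 (second significant figure)
Black → ×1 multiplier
Gold → ±5% tolerance
83 × 1 = 83 Ω
Maximum = 83 × (1 + 5/100) = 87.15 Ω.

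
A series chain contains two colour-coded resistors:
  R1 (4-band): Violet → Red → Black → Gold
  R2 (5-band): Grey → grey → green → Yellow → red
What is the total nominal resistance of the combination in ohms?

R1: violet, red → 72; black ×1 → 72 Ω.
R2: grey, grey, green → 885; yellow ×10^4 → 8850000 Ω.
Series: 72 + 8850000 = 8850072 Ω.

8850072 Ω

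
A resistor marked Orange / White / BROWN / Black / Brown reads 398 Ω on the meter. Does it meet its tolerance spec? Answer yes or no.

Orange → 3 (first significant figure)
White → 9 (second significant figure)
Brown → 1 (third significant figure)
Black → ×1 multiplier
Brown → ±1% tolerance
391 × 1 = 391 Ω
Allowed range: 387.09 Ω to 394.91 Ω.
398 Ω lies outside that range.

no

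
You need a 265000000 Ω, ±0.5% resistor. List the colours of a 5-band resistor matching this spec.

265000000 Ω = 265 × 10^6.
2 → red
6 → blue
5 → green
Multiplier 10^6 → blue.
±0.5% tolerance → green.

red, blue, green, blue, green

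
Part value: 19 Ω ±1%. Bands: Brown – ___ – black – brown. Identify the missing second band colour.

white

19 Ω = 19 × 10^0.
The second band gives digit 9 of the significand, and 9 is white.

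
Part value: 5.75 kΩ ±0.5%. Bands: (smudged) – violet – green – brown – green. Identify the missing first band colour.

5750 Ω = 575 × 10^1.
The first band gives digit 5 of the significand, and 5 is green.

green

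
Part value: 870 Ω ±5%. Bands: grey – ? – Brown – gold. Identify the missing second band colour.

violet

870 Ω = 87 × 10^1.
The second band gives digit 7 of the significand, and 7 is violet.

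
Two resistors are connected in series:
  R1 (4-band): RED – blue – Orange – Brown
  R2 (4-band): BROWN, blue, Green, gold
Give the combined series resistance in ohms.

R1: red, blue → 26; orange ×10^3 → 26000 Ω.
R2: brown, blue → 16; green ×10^5 → 1600000 Ω.
Series: 26000 + 1600000 = 1626000 Ω.

1626000 Ω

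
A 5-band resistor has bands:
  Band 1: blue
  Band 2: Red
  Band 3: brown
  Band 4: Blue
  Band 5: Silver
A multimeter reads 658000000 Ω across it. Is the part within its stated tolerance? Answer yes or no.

Blue → 6 (first significant figure)
Red → 2 (second significant figure)
Brown → 1 (third significant figure)
Blue → ×10^6 multiplier
Silver → ±10% tolerance
621 × 1000000 = 621000000 Ω
Allowed range: 558900000 Ω to 683100000 Ω.
658000000 Ω lies inside that range.

yes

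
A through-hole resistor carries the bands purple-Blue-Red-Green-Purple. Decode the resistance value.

76200000 Ω

Violet → 7 (first significant figure)
Blue → 6 (second significant figure)
Red → 2 (third significant figure)
Green → ×10^5 multiplier
762 × 100000 = 76200000 Ω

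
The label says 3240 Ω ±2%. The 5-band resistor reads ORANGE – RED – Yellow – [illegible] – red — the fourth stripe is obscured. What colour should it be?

brown

3240 Ω = 324 × 10^1.
The fourth band is the multiplier, 10^1, which is brown.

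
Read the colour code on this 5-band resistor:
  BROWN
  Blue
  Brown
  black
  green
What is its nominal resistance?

Brown → 1 (first significant figure)
Blue → 6 (second significant figure)
Brown → 1 (third significant figure)
Black → ×1 multiplier
161 × 1 = 161 Ω

161 Ω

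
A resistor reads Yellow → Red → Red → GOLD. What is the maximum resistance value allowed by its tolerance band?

4410 Ω

Yellow → 4 (first significant figure)
Red → 2 (second significant figure)
Red → ×10^2 multiplier
Gold → ±5% tolerance
42 × 100 = 4200 Ω
Maximum = 4200 × (1 + 5/100) = 4410 Ω.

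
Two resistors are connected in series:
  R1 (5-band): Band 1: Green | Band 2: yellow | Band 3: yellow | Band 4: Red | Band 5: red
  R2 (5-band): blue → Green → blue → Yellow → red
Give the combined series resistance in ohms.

R1: green, yellow, yellow → 544; red ×10^2 → 54400 Ω.
R2: blue, green, blue → 656; yellow ×10^4 → 6560000 Ω.
Series: 54400 + 6560000 = 6614400 Ω.

6614400 Ω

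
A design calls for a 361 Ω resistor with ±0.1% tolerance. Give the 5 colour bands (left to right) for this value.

orange, blue, brown, black, violet

361 Ω = 361 × 10^0.
3 → orange
6 → blue
1 → brown
Multiplier 10^0 → black.
±0.1% tolerance → violet.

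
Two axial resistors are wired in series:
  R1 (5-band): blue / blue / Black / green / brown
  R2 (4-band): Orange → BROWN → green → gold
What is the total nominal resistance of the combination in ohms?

69100000 Ω

R1: blue, blue, black → 660; green ×10^5 → 66000000 Ω.
R2: orange, brown → 31; green ×10^5 → 3100000 Ω.
Series: 66000000 + 3100000 = 69100000 Ω.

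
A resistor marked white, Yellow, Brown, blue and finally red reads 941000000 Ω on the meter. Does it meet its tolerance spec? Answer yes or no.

yes

White → 9 (first significant figure)
Yellow → 4 (second significant figure)
Brown → 1 (third significant figure)
Blue → ×10^6 multiplier
Red → ±2% tolerance
941 × 1000000 = 941000000 Ω
Allowed range: 922180000 Ω to 959820000 Ω.
941000000 Ω lies inside that range.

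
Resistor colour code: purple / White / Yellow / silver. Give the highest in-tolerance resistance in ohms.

Violet → 7 (first significant figure)
White → 9 (second significant figure)
Yellow → ×10^4 multiplier
Silver → ±10% tolerance
79 × 10000 = 790000 Ω
Highest = 790000 × (1 + 10/100) = 869000 Ω.

869000 Ω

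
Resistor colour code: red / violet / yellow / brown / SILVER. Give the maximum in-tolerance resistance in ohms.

3014 Ω

Red → 2 (first significant figure)
Violet → 7 (second significant figure)
Yellow → 4 (third significant figure)
Brown → ×10 multiplier
Silver → ±10% tolerance
274 × 10 = 2740 Ω
Maximum = 2740 × (1 + 10/100) = 3014 Ω.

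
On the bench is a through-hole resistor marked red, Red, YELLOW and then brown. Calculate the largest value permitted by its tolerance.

222200 Ω

Red → 2 (first significant figure)
Red → 2 (second significant figure)
Yellow → ×10^4 multiplier
Brown → ±1% tolerance
22 × 10000 = 220000 Ω
Largest = 220000 × (1 + 1/100) = 222200 Ω.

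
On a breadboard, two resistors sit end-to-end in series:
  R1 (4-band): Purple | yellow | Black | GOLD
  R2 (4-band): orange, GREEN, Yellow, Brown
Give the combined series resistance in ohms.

R1: violet, yellow → 74; black ×1 → 74 Ω.
R2: orange, green → 35; yellow ×10^4 → 350000 Ω.
Series: 74 + 350000 = 350074 Ω.

350074 Ω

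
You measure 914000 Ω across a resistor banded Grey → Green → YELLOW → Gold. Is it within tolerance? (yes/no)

no

Grey → 8 (first significant figure)
Green → 5 (second significant figure)
Yellow → ×10^4 multiplier
Gold → ±5% tolerance
85 × 10000 = 850000 Ω
Allowed range: 807500 Ω to 892500 Ω.
914000 Ω lies outside that range.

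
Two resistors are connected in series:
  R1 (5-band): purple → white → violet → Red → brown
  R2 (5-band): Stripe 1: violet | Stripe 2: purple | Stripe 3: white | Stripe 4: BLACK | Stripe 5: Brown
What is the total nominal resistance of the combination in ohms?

R1: violet, white, violet → 797; red ×10^2 → 79700 Ω.
R2: violet, violet, white → 779; black ×1 → 779 Ω.
Series: 79700 + 779 = 80479 Ω.

80479 Ω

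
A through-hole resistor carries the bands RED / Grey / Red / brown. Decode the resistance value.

2800 Ω

Red → 2 (first significant figure)
Grey → 8 (second significant figure)
Red → ×10^2 multiplier
28 × 100 = 2800 Ω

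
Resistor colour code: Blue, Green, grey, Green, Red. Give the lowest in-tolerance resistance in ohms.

64484000 Ω

Blue → 6 (first significant figure)
Green → 5 (second significant figure)
Grey → 8 (third significant figure)
Green → ×10^5 multiplier
Red → ±2% tolerance
658 × 100000 = 65800000 Ω
Lowest = 65800000 × (1 − 2/100) = 64484000 Ω.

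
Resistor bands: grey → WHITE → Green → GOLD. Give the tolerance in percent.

±5%

The last band, gold, is the tolerance band.
Gold corresponds to ±5%.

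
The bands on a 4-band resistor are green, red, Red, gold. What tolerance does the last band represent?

±5%

The last band, gold, is the tolerance band.
Gold corresponds to ±5%.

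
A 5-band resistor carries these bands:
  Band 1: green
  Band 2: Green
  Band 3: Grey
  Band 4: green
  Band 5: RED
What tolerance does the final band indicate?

The last band, red, is the tolerance band.
Red corresponds to ±2%.

±2%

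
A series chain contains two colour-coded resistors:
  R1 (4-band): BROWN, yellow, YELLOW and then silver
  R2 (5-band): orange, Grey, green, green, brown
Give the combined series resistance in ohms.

38640000 Ω

R1: brown, yellow → 14; yellow ×10^4 → 140000 Ω.
R2: orange, grey, green → 385; green ×10^5 → 38500000 Ω.
Series: 140000 + 38500000 = 38640000 Ω.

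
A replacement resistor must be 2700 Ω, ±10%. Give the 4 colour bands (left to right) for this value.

red, violet, red, silver

2700 Ω = 27 × 10^2.
2 → red
7 → violet
Multiplier 10^2 → red.
±10% tolerance → silver.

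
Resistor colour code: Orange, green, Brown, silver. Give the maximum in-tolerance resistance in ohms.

Orange → 3 (first significant figure)
Green → 5 (second significant figure)
Brown → ×10 multiplier
Silver → ±10% tolerance
35 × 10 = 350 Ω
Maximum = 350 × (1 + 10/100) = 385 Ω.

385 Ω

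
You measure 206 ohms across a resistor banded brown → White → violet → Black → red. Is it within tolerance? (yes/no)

no

Brown → 1 (first significant figure)
White → 9 (second significant figure)
Violet → 7 (third significant figure)
Black → ×1 multiplier
Red → ±2% tolerance
197 × 1 = 197 Ω
Allowed range: 193.06 Ω to 200.94 Ω.
206 ohms lies outside that range.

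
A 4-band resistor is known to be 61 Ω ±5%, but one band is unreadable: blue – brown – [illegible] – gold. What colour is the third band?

black

61 Ω = 61 × 10^0.
The third band is the multiplier, 10^0, which is black.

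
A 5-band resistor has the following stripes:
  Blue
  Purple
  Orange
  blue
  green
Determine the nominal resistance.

673000000 Ω

Blue → 6 (first significant figure)
Violet → 7 (second significant figure)
Orange → 3 (third significant figure)
Blue → ×10^6 multiplier
673 × 1000000 = 673000000 Ω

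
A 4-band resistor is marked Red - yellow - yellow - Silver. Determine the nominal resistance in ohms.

240000 Ω

Red → 2 (first significant figure)
Yellow → 4 (second significant figure)
Yellow → ×10^4 multiplier
24 × 10000 = 240000 Ω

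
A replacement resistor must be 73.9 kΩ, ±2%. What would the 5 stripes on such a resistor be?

73900 Ω = 739 × 10^2.
7 → violet
3 → orange
9 → white
Multiplier 10^2 → red.
±2% tolerance → red.

violet, orange, white, red, red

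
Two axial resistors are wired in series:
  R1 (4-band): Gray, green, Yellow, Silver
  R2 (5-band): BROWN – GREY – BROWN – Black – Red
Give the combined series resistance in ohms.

850181 Ω

R1: grey, green → 85; yellow ×10^4 → 850000 Ω.
R2: brown, grey, brown → 181; black ×1 → 181 Ω.
Series: 850000 + 181 = 850181 Ω.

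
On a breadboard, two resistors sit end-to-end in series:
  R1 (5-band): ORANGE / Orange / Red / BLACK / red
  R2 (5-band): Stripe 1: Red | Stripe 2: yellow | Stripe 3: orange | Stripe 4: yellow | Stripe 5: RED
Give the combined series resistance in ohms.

2430332 Ω

R1: orange, orange, red → 332; black ×1 → 332 Ω.
R2: red, yellow, orange → 243; yellow ×10^4 → 2430000 Ω.
Series: 332 + 2430000 = 2430332 Ω.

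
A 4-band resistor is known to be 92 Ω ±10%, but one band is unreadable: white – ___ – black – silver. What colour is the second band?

red

92 Ω = 92 × 10^0.
The second band gives digit 2 of the significand, and 2 is red.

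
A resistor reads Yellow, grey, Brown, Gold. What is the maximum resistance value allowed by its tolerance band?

504 Ω

Yellow → 4 (first significant figure)
Grey → 8 (second significant figure)
Brown → ×10 multiplier
Gold → ±5% tolerance
48 × 10 = 480 Ω
Maximum = 480 × (1 + 5/100) = 504 Ω.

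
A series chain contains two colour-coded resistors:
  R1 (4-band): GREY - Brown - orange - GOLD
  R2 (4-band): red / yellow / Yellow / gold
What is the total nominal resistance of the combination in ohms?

R1: grey, brown → 81; orange ×10^3 → 81000 Ω.
R2: red, yellow → 24; yellow ×10^4 → 240000 Ω.
Series: 81000 + 240000 = 321000 Ω.

321000 Ω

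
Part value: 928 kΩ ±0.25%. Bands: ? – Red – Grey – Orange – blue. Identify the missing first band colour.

928000 Ω = 928 × 10^3.
The first band gives digit 9 of the significand, and 9 is white.

white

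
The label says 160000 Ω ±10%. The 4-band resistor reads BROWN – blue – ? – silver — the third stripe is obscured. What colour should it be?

160000 Ω = 16 × 10^4.
The third band is the multiplier, 10^4, which is yellow.

yellow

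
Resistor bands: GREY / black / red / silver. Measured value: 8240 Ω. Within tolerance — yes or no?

Grey → 8 (first significant figure)
Black → 0 (second significant figure)
Red → ×10^2 multiplier
Silver → ±10% tolerance
80 × 100 = 8000 Ω
Allowed range: 7200 Ω to 8800 Ω.
8240 Ω lies inside that range.

yes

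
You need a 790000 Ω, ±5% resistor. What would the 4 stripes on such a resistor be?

790000 Ω = 79 × 10^4.
7 → violet
9 → white
Multiplier 10^4 → yellow.
±5% tolerance → gold.

violet, white, yellow, gold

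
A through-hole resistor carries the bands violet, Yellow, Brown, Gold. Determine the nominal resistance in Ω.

740 Ω

Violet → 7 (first significant figure)
Yellow → 4 (second significant figure)
Brown → ×10 multiplier
74 × 10 = 740 Ω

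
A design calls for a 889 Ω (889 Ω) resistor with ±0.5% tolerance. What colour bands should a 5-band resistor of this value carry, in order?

grey, grey, white, black, green

889 Ω = 889 × 10^0.
8 → grey
8 → grey
9 → white
Multiplier 10^0 → black.
±0.5% tolerance → green.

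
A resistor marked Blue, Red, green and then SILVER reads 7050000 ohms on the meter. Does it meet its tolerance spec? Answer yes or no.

no

Blue → 6 (first significant figure)
Red → 2 (second significant figure)
Green → ×10^5 multiplier
Silver → ±10% tolerance
62 × 100000 = 6200000 Ω
Allowed range: 5580000 Ω to 6820000 Ω.
7050000 ohms lies outside that range.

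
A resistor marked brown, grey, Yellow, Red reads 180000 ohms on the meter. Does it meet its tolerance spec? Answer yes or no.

yes

Brown → 1 (first significant figure)
Grey → 8 (second significant figure)
Yellow → ×10^4 multiplier
Red → ±2% tolerance
18 × 10000 = 180000 Ω
Allowed range: 176400 Ω to 183600 Ω.
180000 ohms lies inside that range.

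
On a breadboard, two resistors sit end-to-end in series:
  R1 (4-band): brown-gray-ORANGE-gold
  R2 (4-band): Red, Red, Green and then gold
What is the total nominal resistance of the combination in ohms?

R1: brown, grey → 18; orange ×10^3 → 18000 Ω.
R2: red, red → 22; green ×10^5 → 2200000 Ω.
Series: 18000 + 2200000 = 2218000 Ω.

2218000 Ω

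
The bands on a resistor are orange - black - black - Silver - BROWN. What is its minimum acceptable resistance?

2.97 Ω

Orange → 3 (first significant figure)
Black → 0 (second significant figure)
Black → 0 (third significant figure)
Silver → ×0.01 multiplier
Brown → ±1% tolerance
300 × 0.01 = 3 Ω
Minimum = 3 × (1 − 1/100) = 2.97 Ω.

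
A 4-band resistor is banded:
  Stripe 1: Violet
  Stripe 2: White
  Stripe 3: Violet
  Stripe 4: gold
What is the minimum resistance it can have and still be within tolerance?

Violet → 7 (first significant figure)
White → 9 (second significant figure)
Violet → ×10^7 multiplier
Gold → ±5% tolerance
79 × 10000000 = 790000000 Ω
Minimum = 790000000 × (1 − 5/100) = 750500000 Ω.

750500000 Ω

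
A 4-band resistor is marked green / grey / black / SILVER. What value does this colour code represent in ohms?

Green → 5 (first significant figure)
Grey → 8 (second significant figure)
Black → ×1 multiplier
58 × 1 = 58 Ω

58 Ω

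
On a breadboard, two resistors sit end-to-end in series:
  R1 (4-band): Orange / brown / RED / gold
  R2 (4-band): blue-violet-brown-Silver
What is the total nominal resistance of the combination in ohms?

3770 Ω

R1: orange, brown → 31; red ×10^2 → 3100 Ω.
R2: blue, violet → 67; brown ×10 → 670 Ω.
Series: 3100 + 670 = 3770 Ω.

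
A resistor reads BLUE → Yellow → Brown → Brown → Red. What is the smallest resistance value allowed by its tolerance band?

6281.8 Ω

Blue → 6 (first significant figure)
Yellow → 4 (second significant figure)
Brown → 1 (third significant figure)
Brown → ×10 multiplier
Red → ±2% tolerance
641 × 10 = 6410 Ω
Smallest = 6410 × (1 − 2/100) = 6281.8 Ω.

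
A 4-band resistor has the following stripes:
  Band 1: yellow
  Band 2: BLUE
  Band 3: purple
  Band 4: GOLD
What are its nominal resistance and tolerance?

Yellow → 4 (first significant figure)
Blue → 6 (second significant figure)
Violet → ×10^7 multiplier
Gold → ±5% tolerance
46 × 10000000 = 460000000 Ω

460000000 Ω ±5%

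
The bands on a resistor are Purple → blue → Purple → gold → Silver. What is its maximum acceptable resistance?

84.37 Ω

Violet → 7 (first significant figure)
Blue → 6 (second significant figure)
Violet → 7 (third significant figure)
Gold → ×0.1 multiplier
Silver → ±10% tolerance
767 × 0.1 = 76.7 Ω
Maximum = 76.7 × (1 + 10/100) = 84.37 Ω.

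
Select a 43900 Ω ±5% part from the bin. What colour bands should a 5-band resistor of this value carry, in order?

yellow, orange, white, red, gold

43900 Ω = 439 × 10^2.
4 → yellow
3 → orange
9 → white
Multiplier 10^2 → red.
±5% tolerance → gold.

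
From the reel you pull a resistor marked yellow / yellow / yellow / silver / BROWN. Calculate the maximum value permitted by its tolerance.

4.4844 Ω

Yellow → 4 (first significant figure)
Yellow → 4 (second significant figure)
Yellow → 4 (third significant figure)
Silver → ×0.01 multiplier
Brown → ±1% tolerance
444 × 0.01 = 4.44 Ω
Maximum = 4.44 × (1 + 1/100) = 4.4844 Ω.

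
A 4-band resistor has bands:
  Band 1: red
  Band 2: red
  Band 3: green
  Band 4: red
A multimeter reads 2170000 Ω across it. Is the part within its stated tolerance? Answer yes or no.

Red → 2 (first significant figure)
Red → 2 (second significant figure)
Green → ×10^5 multiplier
Red → ±2% tolerance
22 × 100000 = 2200000 Ω
Allowed range: 2156000 Ω to 2244000 Ω.
2170000 Ω lies inside that range.

yes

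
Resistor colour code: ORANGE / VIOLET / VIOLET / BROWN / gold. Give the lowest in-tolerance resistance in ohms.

Orange → 3 (first significant figure)
Violet → 7 (second significant figure)
Violet → 7 (third significant figure)
Brown → ×10 multiplier
Gold → ±5% tolerance
377 × 10 = 3770 Ω
Lowest = 3770 × (1 − 5/100) = 3581.5 Ω.

3581.5 Ω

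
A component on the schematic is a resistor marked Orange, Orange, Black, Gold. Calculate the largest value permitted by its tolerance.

34.65 Ω

Orange → 3 (first significant figure)
Orange → 3 (second significant figure)
Black → ×1 multiplier
Gold → ±5% tolerance
33 × 1 = 33 Ω
Largest = 33 × (1 + 5/100) = 34.65 Ω.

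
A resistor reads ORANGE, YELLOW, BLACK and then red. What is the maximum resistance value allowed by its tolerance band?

Orange → 3 (first significant figure)
Yellow → 4 (second significant figure)
Black → ×1 multiplier
Red → ±2% tolerance
34 × 1 = 34 Ω
Maximum = 34 × (1 + 2/100) = 34.68 Ω.

34.68 Ω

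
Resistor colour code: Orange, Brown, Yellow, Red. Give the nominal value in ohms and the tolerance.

Orange → 3 (first significant figure)
Brown → 1 (second significant figure)
Yellow → ×10^4 multiplier
Red → ±2% tolerance
31 × 10000 = 310000 Ω

310000 Ω ±2%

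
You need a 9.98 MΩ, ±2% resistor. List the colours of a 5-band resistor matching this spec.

9980000 Ω = 998 × 10^4.
9 → white
9 → white
8 → grey
Multiplier 10^4 → yellow.
±2% tolerance → red.

white, white, grey, yellow, red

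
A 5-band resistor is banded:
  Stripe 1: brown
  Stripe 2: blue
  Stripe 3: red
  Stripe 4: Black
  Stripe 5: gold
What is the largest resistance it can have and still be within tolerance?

170.1 Ω

Brown → 1 (first significant figure)
Blue → 6 (second significant figure)
Red → 2 (third significant figure)
Black → ×1 multiplier
Gold → ±5% tolerance
162 × 1 = 162 Ω
Largest = 162 × (1 + 5/100) = 170.1 Ω.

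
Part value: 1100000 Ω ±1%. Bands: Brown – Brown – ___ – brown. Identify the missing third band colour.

1100000 Ω = 11 × 10^5.
The third band is the multiplier, 10^5, which is green.

green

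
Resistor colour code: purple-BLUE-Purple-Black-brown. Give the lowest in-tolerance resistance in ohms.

Violet → 7 (first significant figure)
Blue → 6 (second significant figure)
Violet → 7 (third significant figure)
Black → ×1 multiplier
Brown → ±1% tolerance
767 × 1 = 767 Ω
Lowest = 767 × (1 − 1/100) = 759.33 Ω.

759.33 Ω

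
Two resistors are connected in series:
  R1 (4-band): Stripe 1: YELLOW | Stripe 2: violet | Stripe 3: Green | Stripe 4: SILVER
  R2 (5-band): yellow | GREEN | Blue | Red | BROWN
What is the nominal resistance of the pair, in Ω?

4745600 Ω

R1: yellow, violet → 47; green ×10^5 → 4700000 Ω.
R2: yellow, green, blue → 456; red ×10^2 → 45600 Ω.
Series: 4700000 + 45600 = 4745600 Ω.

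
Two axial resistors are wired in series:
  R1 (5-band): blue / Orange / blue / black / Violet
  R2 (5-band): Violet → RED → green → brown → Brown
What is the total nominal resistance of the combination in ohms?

7886 Ω

R1: blue, orange, blue → 636; black ×1 → 636 Ω.
R2: violet, red, green → 725; brown ×10 → 7250 Ω.
Series: 636 + 7250 = 7886 Ω.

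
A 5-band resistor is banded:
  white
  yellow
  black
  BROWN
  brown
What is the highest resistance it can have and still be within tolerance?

9494 Ω

White → 9 (first significant figure)
Yellow → 4 (second significant figure)
Black → 0 (third significant figure)
Brown → ×10 multiplier
Brown → ±1% tolerance
940 × 10 = 9400 Ω
Highest = 9400 × (1 + 1/100) = 9494 Ω.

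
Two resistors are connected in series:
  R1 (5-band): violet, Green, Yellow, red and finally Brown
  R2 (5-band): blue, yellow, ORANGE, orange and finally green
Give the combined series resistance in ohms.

718400 Ω

R1: violet, green, yellow → 754; red ×10^2 → 75400 Ω.
R2: blue, yellow, orange → 643; orange ×10^3 → 643000 Ω.
Series: 75400 + 643000 = 718400 Ω.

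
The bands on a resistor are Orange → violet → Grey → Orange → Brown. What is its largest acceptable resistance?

Orange → 3 (first significant figure)
Violet → 7 (second significant figure)
Grey → 8 (third significant figure)
Orange → ×10^3 multiplier
Brown → ±1% tolerance
378 × 1000 = 378000 Ω
Largest = 378000 × (1 + 1/100) = 381780 Ω.

381780 Ω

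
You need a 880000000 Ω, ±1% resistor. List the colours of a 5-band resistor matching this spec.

grey, grey, black, blue, brown

880000000 Ω = 880 × 10^6.
8 → grey
8 → grey
0 → black
Multiplier 10^6 → blue.
±1% tolerance → brown.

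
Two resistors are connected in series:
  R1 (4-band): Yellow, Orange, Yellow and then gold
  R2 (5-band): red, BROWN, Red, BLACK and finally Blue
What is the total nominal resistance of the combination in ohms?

430212 Ω

R1: yellow, orange → 43; yellow ×10^4 → 430000 Ω.
R2: red, brown, red → 212; black ×1 → 212 Ω.
Series: 430000 + 212 = 430212 Ω.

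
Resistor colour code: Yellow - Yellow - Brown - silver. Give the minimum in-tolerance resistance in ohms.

396 Ω

Yellow → 4 (first significant figure)
Yellow → 4 (second significant figure)
Brown → ×10 multiplier
Silver → ±10% tolerance
44 × 10 = 440 Ω
Minimum = 440 × (1 − 10/100) = 396 Ω.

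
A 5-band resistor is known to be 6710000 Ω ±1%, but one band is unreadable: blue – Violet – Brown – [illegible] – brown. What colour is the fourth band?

6710000 Ω = 671 × 10^4.
The fourth band is the multiplier, 10^4, which is yellow.

yellow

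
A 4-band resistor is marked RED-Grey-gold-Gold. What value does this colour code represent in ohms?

Red → 2 (first significant figure)
Grey → 8 (second significant figure)
Gold → ×0.1 multiplier
28 × 0.1 = 2.8 Ω

2.8 Ω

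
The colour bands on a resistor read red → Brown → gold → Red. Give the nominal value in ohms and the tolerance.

2.1 Ω ±2%

Red → 2 (first significant figure)
Brown → 1 (second significant figure)
Gold → ×0.1 multiplier
Red → ±2% tolerance
21 × 0.1 = 2.1 Ω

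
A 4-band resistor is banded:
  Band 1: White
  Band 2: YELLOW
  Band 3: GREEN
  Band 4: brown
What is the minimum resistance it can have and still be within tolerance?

9306000 Ω

White → 9 (first significant figure)
Yellow → 4 (second significant figure)
Green → ×10^5 multiplier
Brown → ±1% tolerance
94 × 100000 = 9400000 Ω
Minimum = 9400000 × (1 − 1/100) = 9306000 Ω.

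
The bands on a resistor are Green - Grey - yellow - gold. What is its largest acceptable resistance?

Green → 5 (first significant figure)
Grey → 8 (second significant figure)
Yellow → ×10^4 multiplier
Gold → ±5% tolerance
58 × 10000 = 580000 Ω
Largest = 580000 × (1 + 5/100) = 609000 Ω.

609000 Ω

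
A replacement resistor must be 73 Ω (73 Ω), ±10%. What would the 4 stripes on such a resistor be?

violet, orange, black, silver

73 Ω = 73 × 10^0.
7 → violet
3 → orange
Multiplier 10^0 → black.
±10% tolerance → silver.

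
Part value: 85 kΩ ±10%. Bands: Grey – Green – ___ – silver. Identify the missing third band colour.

orange

85000 Ω = 85 × 10^3.
The third band is the multiplier, 10^3, which is orange.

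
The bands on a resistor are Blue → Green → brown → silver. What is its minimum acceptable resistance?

585 Ω

Blue → 6 (first significant figure)
Green → 5 (second significant figure)
Brown → ×10 multiplier
Silver → ±10% tolerance
65 × 10 = 650 Ω
Minimum = 650 × (1 − 10/100) = 585 Ω.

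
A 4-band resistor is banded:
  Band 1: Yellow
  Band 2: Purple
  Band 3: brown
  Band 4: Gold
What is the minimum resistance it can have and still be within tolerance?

Yellow → 4 (first significant figure)
Violet → 7 (second significant figure)
Brown → ×10 multiplier
Gold → ±5% tolerance
47 × 10 = 470 Ω
Minimum = 470 × (1 − 5/100) = 446.5 Ω.

446.5 Ω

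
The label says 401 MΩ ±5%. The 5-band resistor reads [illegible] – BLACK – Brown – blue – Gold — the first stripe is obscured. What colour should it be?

yellow

401000000 Ω = 401 × 10^6.
The first band gives digit 4 of the significand, and 4 is yellow.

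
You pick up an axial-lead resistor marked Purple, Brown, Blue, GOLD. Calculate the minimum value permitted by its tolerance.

Violet → 7 (first significant figure)
Brown → 1 (second significant figure)
Blue → ×10^6 multiplier
Gold → ±5% tolerance
71 × 1000000 = 71000000 Ω
Minimum = 71000000 × (1 − 5/100) = 67450000 Ω.

67450000 Ω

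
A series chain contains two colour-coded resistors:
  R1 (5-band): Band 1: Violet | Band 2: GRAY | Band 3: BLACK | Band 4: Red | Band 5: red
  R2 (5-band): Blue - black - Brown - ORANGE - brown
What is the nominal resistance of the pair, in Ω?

679000 Ω

R1: violet, grey, black → 780; red ×10^2 → 78000 Ω.
R2: blue, black, brown → 601; orange ×10^3 → 601000 Ω.
Series: 78000 + 601000 = 679000 Ω.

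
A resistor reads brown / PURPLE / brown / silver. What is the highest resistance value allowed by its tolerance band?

187 Ω

Brown → 1 (first significant figure)
Violet → 7 (second significant figure)
Brown → ×10 multiplier
Silver → ±10% tolerance
17 × 10 = 170 Ω
Highest = 170 × (1 + 10/100) = 187 Ω.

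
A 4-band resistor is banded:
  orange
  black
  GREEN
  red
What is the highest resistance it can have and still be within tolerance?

3060000 Ω

Orange → 3 (first significant figure)
Black → 0 (second significant figure)
Green → ×10^5 multiplier
Red → ±2% tolerance
30 × 100000 = 3000000 Ω
Highest = 3000000 × (1 + 2/100) = 3060000 Ω.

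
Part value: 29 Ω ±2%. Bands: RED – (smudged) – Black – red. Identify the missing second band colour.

29 Ω = 29 × 10^0.
The second band gives digit 9 of the significand, and 9 is white.

white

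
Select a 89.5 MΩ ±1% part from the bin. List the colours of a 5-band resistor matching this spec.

89500000 Ω = 895 × 10^5.
8 → grey
9 → white
5 → green
Multiplier 10^5 → green.
±1% tolerance → brown.

grey, white, green, green, brown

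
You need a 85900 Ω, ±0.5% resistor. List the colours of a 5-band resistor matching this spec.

85900 Ω = 859 × 10^2.
8 → grey
5 → green
9 → white
Multiplier 10^2 → red.
±0.5% tolerance → green.

grey, green, white, red, green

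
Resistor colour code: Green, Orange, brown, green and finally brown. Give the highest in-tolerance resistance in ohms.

53631000 Ω

Green → 5 (first significant figure)
Orange → 3 (second significant figure)
Brown → 1 (third significant figure)
Green → ×10^5 multiplier
Brown → ±1% tolerance
531 × 100000 = 53100000 Ω
Highest = 53100000 × (1 + 1/100) = 53631000 Ω.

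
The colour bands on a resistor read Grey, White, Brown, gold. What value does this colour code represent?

890 Ω

Grey → 8 (first significant figure)
White → 9 (second significant figure)
Brown → ×10 multiplier
89 × 10 = 890 Ω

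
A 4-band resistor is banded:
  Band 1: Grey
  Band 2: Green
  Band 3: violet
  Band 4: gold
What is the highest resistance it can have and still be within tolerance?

Grey → 8 (first significant figure)
Green → 5 (second significant figure)
Violet → ×10^7 multiplier
Gold → ±5% tolerance
85 × 10000000 = 850000000 Ω
Highest = 850000000 × (1 + 5/100) = 892500000 Ω.

892500000 Ω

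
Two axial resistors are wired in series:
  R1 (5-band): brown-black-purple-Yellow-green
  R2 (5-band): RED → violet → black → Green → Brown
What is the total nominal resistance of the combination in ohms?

R1: brown, black, violet → 107; yellow ×10^4 → 1070000 Ω.
R2: red, violet, black → 270; green ×10^5 → 27000000 Ω.
Series: 1070000 + 27000000 = 28070000 Ω.

28070000 Ω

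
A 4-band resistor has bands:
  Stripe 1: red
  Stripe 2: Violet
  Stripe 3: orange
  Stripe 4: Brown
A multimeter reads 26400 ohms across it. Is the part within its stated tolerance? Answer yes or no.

no

Red → 2 (first significant figure)
Violet → 7 (second significant figure)
Orange → ×10^3 multiplier
Brown → ±1% tolerance
27 × 1000 = 27000 Ω
Allowed range: 26730 Ω to 27270 Ω.
26400 ohms lies outside that range.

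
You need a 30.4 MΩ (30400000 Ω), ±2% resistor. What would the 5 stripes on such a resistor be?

30400000 Ω = 304 × 10^5.
3 → orange
0 → black
4 → yellow
Multiplier 10^5 → green.
±2% tolerance → red.

orange, black, yellow, green, red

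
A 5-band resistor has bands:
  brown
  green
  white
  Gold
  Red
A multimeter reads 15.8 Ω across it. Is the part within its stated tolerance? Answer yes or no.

Brown → 1 (first significant figure)
Green → 5 (second significant figure)
White → 9 (third significant figure)
Gold → ×0.1 multiplier
Red → ±2% tolerance
159 × 0.1 = 15.9 Ω
Allowed range: 15.582 Ω to 16.218 Ω.
15.8 Ω lies inside that range.

yes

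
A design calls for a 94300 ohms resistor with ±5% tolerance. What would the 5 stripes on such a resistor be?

white, yellow, orange, red, gold

94300 Ω = 943 × 10^2.
9 → white
4 → yellow
3 → orange
Multiplier 10^2 → red.
±5% tolerance → gold.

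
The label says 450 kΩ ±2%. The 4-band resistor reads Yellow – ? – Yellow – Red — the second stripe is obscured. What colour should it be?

450000 Ω = 45 × 10^4.
The second band gives digit 5 of the significand, and 5 is green.

green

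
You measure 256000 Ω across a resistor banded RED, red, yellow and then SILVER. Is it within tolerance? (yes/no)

no

Red → 2 (first significant figure)
Red → 2 (second significant figure)
Yellow → ×10^4 multiplier
Silver → ±10% tolerance
22 × 10000 = 220000 Ω
Allowed range: 198000 Ω to 242000 Ω.
256000 Ω lies outside that range.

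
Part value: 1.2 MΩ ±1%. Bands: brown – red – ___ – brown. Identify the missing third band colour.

green

1200000 Ω = 12 × 10^5.
The third band is the multiplier, 10^5, which is green.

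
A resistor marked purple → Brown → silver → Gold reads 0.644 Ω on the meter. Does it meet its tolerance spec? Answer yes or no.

Violet → 7 (first significant figure)
Brown → 1 (second significant figure)
Silver → ×0.01 multiplier
Gold → ±5% tolerance
71 × 0.01 = 0.71 Ω
Allowed range: 0.6745 Ω to 0.7455 Ω.
0.644 Ω lies outside that range.

no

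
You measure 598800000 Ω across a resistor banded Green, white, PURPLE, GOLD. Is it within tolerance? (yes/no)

Green → 5 (first significant figure)
White → 9 (second significant figure)
Violet → ×10^7 multiplier
Gold → ±5% tolerance
59 × 10000000 = 590000000 Ω
Allowed range: 560500000 Ω to 619500000 Ω.
598800000 Ω lies inside that range.

yes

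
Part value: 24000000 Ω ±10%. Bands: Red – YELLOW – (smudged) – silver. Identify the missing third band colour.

blue

24000000 Ω = 24 × 10^6.
The third band is the multiplier, 10^6, which is blue.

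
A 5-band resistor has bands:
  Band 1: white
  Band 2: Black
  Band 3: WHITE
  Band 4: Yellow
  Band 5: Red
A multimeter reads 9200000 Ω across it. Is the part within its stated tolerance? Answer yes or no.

White → 9 (first significant figure)
Black → 0 (second significant figure)
White → 9 (third significant figure)
Yellow → ×10^4 multiplier
Red → ±2% tolerance
909 × 10000 = 9090000 Ω
Allowed range: 8908200 Ω to 9271800 Ω.
9200000 Ω lies inside that range.

yes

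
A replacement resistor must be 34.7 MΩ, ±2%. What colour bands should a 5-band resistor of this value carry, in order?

orange, yellow, violet, green, red

34700000 Ω = 347 × 10^5.
3 → orange
4 → yellow
7 → violet
Multiplier 10^5 → green.
±2% tolerance → red.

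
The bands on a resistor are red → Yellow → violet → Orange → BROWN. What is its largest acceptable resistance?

249470 Ω

Red → 2 (first significant figure)
Yellow → 4 (second significant figure)
Violet → 7 (third significant figure)
Orange → ×10^3 multiplier
Brown → ±1% tolerance
247 × 1000 = 247000 Ω
Largest = 247000 × (1 + 1/100) = 249470 Ω.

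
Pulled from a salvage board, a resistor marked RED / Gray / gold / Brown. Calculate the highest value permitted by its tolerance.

Red → 2 (first significant figure)
Grey → 8 (second significant figure)
Gold → ×0.1 multiplier
Brown → ±1% tolerance
28 × 0.1 = 2.8 Ω
Highest = 2.8 × (1 + 1/100) = 2.828 Ω.

2.828 Ω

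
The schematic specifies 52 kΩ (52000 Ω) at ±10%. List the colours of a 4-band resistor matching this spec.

52000 Ω = 52 × 10^3.
5 → green
2 → red
Multiplier 10^3 → orange.
±10% tolerance → silver.

green, red, orange, silver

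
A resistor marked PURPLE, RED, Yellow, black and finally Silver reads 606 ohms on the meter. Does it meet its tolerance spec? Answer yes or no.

no

Violet → 7 (first significant figure)
Red → 2 (second significant figure)
Yellow → 4 (third significant figure)
Black → ×1 multiplier
Silver → ±10% tolerance
724 × 1 = 724 Ω
Allowed range: 651.6 Ω to 796.4 Ω.
606 ohms lies outside that range.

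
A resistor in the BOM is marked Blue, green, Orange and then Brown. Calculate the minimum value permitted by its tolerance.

Blue → 6 (first significant figure)
Green → 5 (second significant figure)
Orange → ×10^3 multiplier
Brown → ±1% tolerance
65 × 1000 = 65000 Ω
Minimum = 65000 × (1 − 1/100) = 64350 Ω.

64350 Ω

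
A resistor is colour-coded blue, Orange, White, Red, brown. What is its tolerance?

The last band, brown, is the tolerance band.
Brown corresponds to ±1%.

±1%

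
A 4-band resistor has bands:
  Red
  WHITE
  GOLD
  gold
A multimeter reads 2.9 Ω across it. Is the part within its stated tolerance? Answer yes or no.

yes

Red → 2 (first significant figure)
White → 9 (second significant figure)
Gold → ×0.1 multiplier
Gold → ±5% tolerance
29 × 0.1 = 2.9 Ω
Allowed range: 2.755 Ω to 3.045 Ω.
2.9 Ω lies inside that range.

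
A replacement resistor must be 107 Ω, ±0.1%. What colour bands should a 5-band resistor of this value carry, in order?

107 Ω = 107 × 10^0.
1 → brown
0 → black
7 → violet
Multiplier 10^0 → black.
±0.1% tolerance → violet.

brown, black, violet, black, violet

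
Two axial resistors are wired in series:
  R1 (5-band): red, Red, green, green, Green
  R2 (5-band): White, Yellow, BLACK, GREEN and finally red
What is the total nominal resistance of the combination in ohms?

R1: red, red, green → 225; green ×10^5 → 22500000 Ω.
R2: white, yellow, black → 940; green ×10^5 → 94000000 Ω.
Series: 22500000 + 94000000 = 116500000 Ω.

116500000 Ω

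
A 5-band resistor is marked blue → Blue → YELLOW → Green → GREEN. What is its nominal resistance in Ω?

66400000 Ω

Blue → 6 (first significant figure)
Blue → 6 (second significant figure)
Yellow → 4 (third significant figure)
Green → ×10^5 multiplier
664 × 100000 = 66400000 Ω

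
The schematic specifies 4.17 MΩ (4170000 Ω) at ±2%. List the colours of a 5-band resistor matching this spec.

yellow, brown, violet, yellow, red

4170000 Ω = 417 × 10^4.
4 → yellow
1 → brown
7 → violet
Multiplier 10^4 → yellow.
±2% tolerance → red.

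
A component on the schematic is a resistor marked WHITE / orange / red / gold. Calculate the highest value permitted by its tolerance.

9765 Ω

White → 9 (first significant figure)
Orange → 3 (second significant figure)
Red → ×10^2 multiplier
Gold → ±5% tolerance
93 × 100 = 9300 Ω
Highest = 9300 × (1 + 5/100) = 9765 Ω.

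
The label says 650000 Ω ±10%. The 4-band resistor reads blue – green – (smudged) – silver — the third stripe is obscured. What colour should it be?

650000 Ω = 65 × 10^4.
The third band is the multiplier, 10^4, which is yellow.

yellow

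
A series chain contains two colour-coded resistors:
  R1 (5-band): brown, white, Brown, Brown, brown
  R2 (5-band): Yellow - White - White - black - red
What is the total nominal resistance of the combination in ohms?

R1: brown, white, brown → 191; brown ×10 → 1910 Ω.
R2: yellow, white, white → 499; black ×1 → 499 Ω.
Series: 1910 + 499 = 2409 Ω.

2409 Ω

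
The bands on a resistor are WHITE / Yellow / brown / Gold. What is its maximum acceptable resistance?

987 Ω

White → 9 (first significant figure)
Yellow → 4 (second significant figure)
Brown → ×10 multiplier
Gold → ±5% tolerance
94 × 10 = 940 Ω
Maximum = 940 × (1 + 5/100) = 987 Ω.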